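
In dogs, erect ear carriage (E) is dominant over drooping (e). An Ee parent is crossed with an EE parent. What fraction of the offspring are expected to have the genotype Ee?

Punnett square for Ee × EE:
Offspring genotypes: 2 EE, 2 Ee
Total offspring: 4
Count with target: 2
Probability: 2/4 = 1/2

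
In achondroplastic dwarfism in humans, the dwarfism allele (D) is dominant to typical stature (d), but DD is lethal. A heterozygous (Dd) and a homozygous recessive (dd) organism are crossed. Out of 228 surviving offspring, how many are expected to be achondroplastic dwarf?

Cross: Dd × dd
Punnett square offspring (before lethality): 2 Dd, 2 dd
No DD offspring are produced in this cross.
achondroplastic dwarf: 2 out of 4 → fraction 1/2
Expected count = 1/2 × 228 = 114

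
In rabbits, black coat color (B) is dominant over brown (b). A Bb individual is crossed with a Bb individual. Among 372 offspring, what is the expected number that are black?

Punnett square for Bb × Bb:
Offspring genotypes: 1 BB, 2 Bb, 1 bb
black: 3, brown: 1
black: 3 out of 4 → fraction 3/4
Expected count = 3/4 × 372 = 279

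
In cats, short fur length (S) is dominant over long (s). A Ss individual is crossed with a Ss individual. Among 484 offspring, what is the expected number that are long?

Punnett square for Ss × Ss:
Offspring genotypes: 1 SS, 2 Ss, 1 ss
short: 3, long: 1
long: 1 out of 4 → fraction 1/4
Expected count = 1/4 × 484 = 121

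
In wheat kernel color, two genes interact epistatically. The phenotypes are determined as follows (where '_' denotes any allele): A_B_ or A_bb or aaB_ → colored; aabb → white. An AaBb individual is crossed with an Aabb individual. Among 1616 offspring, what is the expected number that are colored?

Cross: AaBb × Aabb — consider each gene separately:
A gene: Aa × Aa → 1 AA, 2 Aa, 1 aa → 3 A_ : 1 aa (out of 4)
B gene: Bb × bb → 2 Bb, 2 bb → 2 B_ : 2 bb (out of 4)
Genotype classes (out of 4 × 4 = 16): A_B_ = 3×2 = 6; A_bb = 3×2 = 6; aaB_ = 1×2 = 2; aabb = 1×2 = 2
Apply the phenotype rules: A_B_ (6) + A_bb (6) + aaB_ (2) → colored; aabb (2) → white
Phenotype counts (out of 16): 14 colored, 2 white
colored: 14 out of 16 → fraction 7/8
Expected count = 7/8 × 1616 = 1414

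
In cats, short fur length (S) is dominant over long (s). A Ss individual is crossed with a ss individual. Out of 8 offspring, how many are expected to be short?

Punnett square for Ss × ss:
Offspring genotypes: 2 Ss, 2 ss
short: 2, long: 2
short: 2 out of 4 → fraction 1/2
Expected count = 1/2 × 8 = 4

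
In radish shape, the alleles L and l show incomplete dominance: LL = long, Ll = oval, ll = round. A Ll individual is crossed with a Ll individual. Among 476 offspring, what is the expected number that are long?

Punnett square for Ll × Ll:
Offspring genotypes: 1 LL, 2 Ll, 1 ll
Phenotype counts: 1 long, 2 oval, 1 round
long: 1 out of 4 → fraction 1/4
Expected count = 1/4 × 476 = 119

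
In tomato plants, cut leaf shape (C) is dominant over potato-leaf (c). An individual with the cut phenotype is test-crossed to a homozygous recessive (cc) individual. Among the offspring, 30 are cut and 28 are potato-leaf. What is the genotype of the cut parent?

Test cross: ? × cc
Offspring: 30 cut, 28 potato-leaf — approximately 1:1.
A 1:1 ratio in a test cross indicates the unknown parent is heterozygous (Cc).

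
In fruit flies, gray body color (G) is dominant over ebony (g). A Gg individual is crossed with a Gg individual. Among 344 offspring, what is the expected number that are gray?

Punnett square for Gg × Gg:
Offspring genotypes: 1 GG, 2 Gg, 1 gg
gray: 3, ebony: 1
gray: 3 out of 4 → fraction 3/4
Expected count = 3/4 × 344 = 258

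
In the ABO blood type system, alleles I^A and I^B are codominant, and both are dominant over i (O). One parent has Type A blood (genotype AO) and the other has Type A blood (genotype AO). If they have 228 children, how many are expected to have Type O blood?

Cross: AO × AO
Possible offspring genotypes: 1 AA, 2 AO, 1 OO
Blood type counts: 3 Type A, 1 Type O
Probability of Type O: 1/4
Expected count = 1/4 × 228 = 57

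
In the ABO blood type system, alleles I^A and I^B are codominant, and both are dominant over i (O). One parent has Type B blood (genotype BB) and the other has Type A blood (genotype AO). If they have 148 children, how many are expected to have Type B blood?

Cross: BB × AO
Possible offspring genotypes: 2 AB, 2 BO
Blood type counts: 2 Type AB, 2 Type B
Probability of Type B: 2/4 = 1/2
Expected count = 1/2 × 148 = 74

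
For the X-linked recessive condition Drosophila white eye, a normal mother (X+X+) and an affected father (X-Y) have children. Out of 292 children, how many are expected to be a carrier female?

Cross: X+X+ × X-Y
Offspring: 2 X+X-, 2 X+Y
Probability of a carrier female: 2/4 = 1/2
Expected count = 1/2 × 292 = 146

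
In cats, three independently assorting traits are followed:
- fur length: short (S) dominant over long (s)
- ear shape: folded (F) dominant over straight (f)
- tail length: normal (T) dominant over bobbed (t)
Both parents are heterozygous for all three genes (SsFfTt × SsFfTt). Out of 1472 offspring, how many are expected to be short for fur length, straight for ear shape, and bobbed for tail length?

Trihybrid cross: SsFfTt × SsFfTt
Each trait segregates independently with a 3:1 phenotypic ratio, so each gene contributes 3/4 (dominant) or 1/4 (recessive).
Target: short (fur length), straight (ear shape), bobbed (tail length)
Probability = product of independent per-trait probabilities
= 3/4 × 1/4 × 1/4 = 3/64
Expected count = 3/64 × 1472 = 69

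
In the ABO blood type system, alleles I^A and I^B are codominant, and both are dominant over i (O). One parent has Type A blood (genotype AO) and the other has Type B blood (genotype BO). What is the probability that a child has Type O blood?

Cross: AO × BO
Possible offspring genotypes: 1 AB, 1 AO, 1 BO, 1 OO
Blood type counts: 1 Type AB, 1 Type A, 1 Type B, 1 Type O
Probability of Type O: 1/4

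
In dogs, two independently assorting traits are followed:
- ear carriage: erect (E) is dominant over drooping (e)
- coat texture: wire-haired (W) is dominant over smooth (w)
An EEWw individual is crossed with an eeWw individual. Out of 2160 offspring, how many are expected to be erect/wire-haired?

Dihybrid cross EEWw × eeWw — consider each gene separately:
ear carriage: EE × ee → 4 Ee → 4 E_ (out of 4)
coat texture: Ww × Ww → 1 WW, 2 Ww, 1 ww → 3 W_ : 1 ww (out of 4)
Combine (counts out of 4 × 4 = 16): erect/wire-haired (E_W_) = 4×3 = 12; erect/smooth (E_ww) = 4×1 = 4
Phenotype counts (out of 16): 12 erect/wire-haired, 4 erect/smooth
erect/wire-haired: 12 out of 16 → fraction 3/4
Expected count = 3/4 × 2160 = 1620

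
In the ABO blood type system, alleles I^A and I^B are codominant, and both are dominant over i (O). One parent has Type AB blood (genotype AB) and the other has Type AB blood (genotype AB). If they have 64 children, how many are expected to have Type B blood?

Cross: AB × AB
Possible offspring genotypes: 1 AA, 2 AB, 1 BB
Blood type counts: 1 Type A, 2 Type AB, 1 Type B
Probability of Type B: 1/4
Expected count = 1/4 × 64 = 16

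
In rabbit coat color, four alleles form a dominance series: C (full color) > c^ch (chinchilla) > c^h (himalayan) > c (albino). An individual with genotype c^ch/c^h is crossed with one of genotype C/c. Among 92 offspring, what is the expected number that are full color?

Cross: c^ch/c^h × C/c
Allele dominance: C > c^ch > c^h > c
Offspring genotypes: 1 C/c^ch, 1 c^ch/c, 1 C/c^h, 1 c^h/c
Phenotype counts: 2 full color, 1 chinchilla, 1 himalayan
full color: 2 out of 4 → fraction 1/2
Expected count = 1/2 × 92 = 46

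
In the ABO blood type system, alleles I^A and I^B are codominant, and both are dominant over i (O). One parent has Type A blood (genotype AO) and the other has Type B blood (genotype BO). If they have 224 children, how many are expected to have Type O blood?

Cross: AO × BO
Possible offspring genotypes: 1 AB, 1 AO, 1 BO, 1 OO
Blood type counts: 1 Type AB, 1 Type A, 1 Type B, 1 Type O
Probability of Type O: 1/4
Expected count = 1/4 × 224 = 56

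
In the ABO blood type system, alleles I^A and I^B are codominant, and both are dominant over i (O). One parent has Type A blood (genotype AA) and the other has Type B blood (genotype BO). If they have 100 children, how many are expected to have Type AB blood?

Cross: AA × BO
Possible offspring genotypes: 2 AB, 2 AO
Blood type counts: 2 Type AB, 2 Type A
Probability of Type AB: 2/4 = 1/2
Expected count = 1/2 × 100 = 50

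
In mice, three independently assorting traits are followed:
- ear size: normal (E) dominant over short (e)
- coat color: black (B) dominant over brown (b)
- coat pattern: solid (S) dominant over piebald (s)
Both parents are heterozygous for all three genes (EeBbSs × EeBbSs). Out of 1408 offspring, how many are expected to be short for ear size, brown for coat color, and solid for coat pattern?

Trihybrid cross: EeBbSs × EeBbSs
Each trait segregates independently with a 3:1 phenotypic ratio, so each gene contributes 3/4 (dominant) or 1/4 (recessive).
Target: short (ear size), brown (coat color), solid (coat pattern)
Probability = product of independent per-trait probabilities
= 1/4 × 1/4 × 3/4 = 3/64
Expected count = 3/64 × 1408 = 66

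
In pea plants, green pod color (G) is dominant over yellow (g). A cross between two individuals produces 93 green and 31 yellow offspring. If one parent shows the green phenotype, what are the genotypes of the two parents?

Observed offspring: 93 green, 31 yellow
The observed ratio simplifies to 3:1. Yellow (gg) offspring appear, so each parent must contribute one g allele. The parent stated to show green carries G, so it is Gg. The other parent is then either Gg or gg: Gg × gg would give a 1:1 split, whereas Gg × Gg gives 3:1 — matching the data. So both parents are heterozygous (Gg × Gg).
Parent genotypes: Gg × Gg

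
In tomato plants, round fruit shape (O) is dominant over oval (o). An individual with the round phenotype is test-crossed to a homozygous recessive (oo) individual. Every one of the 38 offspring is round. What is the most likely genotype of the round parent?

Test cross: ? × oo
All offspring are round.
If the unknown parent were heterozygous (Oo), about half of 38 offspring would be oval; none are. The unknown parent is most likely homozygous dominant (OO).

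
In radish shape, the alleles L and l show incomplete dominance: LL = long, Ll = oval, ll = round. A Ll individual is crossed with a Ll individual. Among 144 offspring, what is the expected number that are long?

Punnett square for Ll × Ll:
Offspring genotypes: 1 LL, 2 Ll, 1 ll
Phenotype counts: 1 long, 2 oval, 1 round
long: 1 out of 4 → fraction 1/4
Expected count = 1/4 × 144 = 36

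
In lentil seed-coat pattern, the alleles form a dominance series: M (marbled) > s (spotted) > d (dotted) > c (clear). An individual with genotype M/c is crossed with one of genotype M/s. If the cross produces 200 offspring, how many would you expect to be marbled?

Cross: M/c × M/s
Allele dominance: M > s > d > c
Offspring genotypes: 1 M/M, 1 M/s, 1 M/c, 1 s/c
Phenotype counts: 3 marbled, 1 spotted
marbled: 3 out of 4 → fraction 3/4
Expected count = 3/4 × 200 = 150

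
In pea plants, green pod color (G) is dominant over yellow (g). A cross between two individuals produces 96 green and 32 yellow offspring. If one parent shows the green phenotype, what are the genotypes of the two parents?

Observed offspring: 96 green, 32 yellow
The observed ratio simplifies to 3:1. Yellow (gg) offspring appear, so each parent must contribute one g allele. The parent stated to show green carries G, so it is Gg. The other parent is then either Gg or gg: Gg × gg would give a 1:1 split, whereas Gg × Gg gives 3:1 — matching the data. So both parents are heterozygous (Gg × Gg).
Parent genotypes: Gg × Gg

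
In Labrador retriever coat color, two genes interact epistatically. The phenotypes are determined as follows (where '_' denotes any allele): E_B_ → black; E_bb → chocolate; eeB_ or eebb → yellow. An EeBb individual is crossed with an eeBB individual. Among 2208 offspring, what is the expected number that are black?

Cross: EeBb × eeBB — consider each gene separately:
E gene: Ee × ee → 2 Ee, 2 ee → 2 E_ : 2 ee (out of 4)
B gene: Bb × BB → 2 BB, 2 Bb → 4 B_ (out of 4)
Genotype classes (out of 4 × 4 = 16): E_B_ = 2×4 = 8; eeB_ = 2×4 = 8
Apply the phenotype rules: E_B_ (8) → black; eeB_ (8) → yellow
Phenotype counts (out of 16): 8 black, 8 yellow
black: 8 out of 16 → fraction 1/2
Expected count = 1/2 × 2208 = 1104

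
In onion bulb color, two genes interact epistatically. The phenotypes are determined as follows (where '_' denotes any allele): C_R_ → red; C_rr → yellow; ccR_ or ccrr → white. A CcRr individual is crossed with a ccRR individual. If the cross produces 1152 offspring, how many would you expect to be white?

Cross: CcRr × ccRR — consider each gene separately:
C gene: Cc × cc → 2 Cc, 2 cc → 2 C_ : 2 cc (out of 4)
R gene: Rr × RR → 2 RR, 2 Rr → 4 R_ (out of 4)
Genotype classes (out of 4 × 4 = 16): C_R_ = 2×4 = 8; ccR_ = 2×4 = 8
Apply the phenotype rules: C_R_ (8) → red; ccR_ (8) → white
Phenotype counts (out of 16): 8 red, 8 white
white: 8 out of 16 → fraction 1/2
Expected count = 1/2 × 1152 = 576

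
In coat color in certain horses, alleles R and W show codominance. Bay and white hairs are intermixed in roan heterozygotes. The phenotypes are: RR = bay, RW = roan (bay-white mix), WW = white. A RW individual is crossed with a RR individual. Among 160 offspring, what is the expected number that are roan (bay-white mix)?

Punnett square for RW × RR:
Offspring genotypes: 2 RR, 2 RW
Phenotype counts: 2 bay, 2 roan (bay-white mix)
roan (bay-white mix): 2 out of 4 → fraction 1/2
Expected count = 1/2 × 160 = 80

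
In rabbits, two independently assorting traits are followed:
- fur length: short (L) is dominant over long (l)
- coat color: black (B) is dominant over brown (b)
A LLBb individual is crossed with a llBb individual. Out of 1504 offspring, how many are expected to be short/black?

Dihybrid cross LLBb × llBb — consider each gene separately:
fur length: LL × ll → 4 Ll → 4 L_ (out of 4)
coat color: Bb × Bb → 1 BB, 2 Bb, 1 bb → 3 B_ : 1 bb (out of 4)
Combine (counts out of 4 × 4 = 16): short/black (L_B_) = 4×3 = 12; short/brown (L_bb) = 4×1 = 4
Phenotype counts (out of 16): 12 short/black, 4 short/brown
short/black: 12 out of 16 → fraction 3/4
Expected count = 3/4 × 1504 = 1128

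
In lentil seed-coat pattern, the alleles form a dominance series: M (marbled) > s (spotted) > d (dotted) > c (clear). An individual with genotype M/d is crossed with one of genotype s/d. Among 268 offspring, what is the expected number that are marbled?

Cross: M/d × s/d
Allele dominance: M > s > d > c
Offspring genotypes: 1 M/s, 1 M/d, 1 s/d, 1 d/d
Phenotype counts: 2 marbled, 1 spotted, 1 dotted
marbled: 2 out of 4 → fraction 1/2
Expected count = 1/2 × 268 = 134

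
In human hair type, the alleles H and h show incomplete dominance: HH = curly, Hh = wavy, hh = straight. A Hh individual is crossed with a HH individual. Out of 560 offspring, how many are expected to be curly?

Punnett square for Hh × HH:
Offspring genotypes: 2 HH, 2 Hh
Phenotype counts: 2 curly, 2 wavy
curly: 2 out of 4 → fraction 1/2
Expected count = 1/2 × 560 = 280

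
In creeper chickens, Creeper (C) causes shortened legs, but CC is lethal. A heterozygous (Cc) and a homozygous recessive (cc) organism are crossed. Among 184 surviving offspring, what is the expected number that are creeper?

Cross: Cc × cc
Punnett square offspring (before lethality): 2 Cc, 2 cc
No CC offspring are produced in this cross.
creeper: 2 out of 4 → fraction 1/2
Expected count = 1/2 × 184 = 92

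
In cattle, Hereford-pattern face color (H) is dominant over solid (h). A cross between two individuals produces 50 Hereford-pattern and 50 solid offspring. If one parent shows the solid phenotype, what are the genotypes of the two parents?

Observed offspring: 50 Hereford-pattern, 50 solid
The observed ratio simplifies to 1:1. One parent shows solid, so its genotype must be hh. A 1:1 offspring split requires the other parent to be heterozygous (Hh).
Parent genotypes: hh × Hh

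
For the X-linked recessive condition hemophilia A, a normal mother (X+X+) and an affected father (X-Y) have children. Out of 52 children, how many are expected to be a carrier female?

Cross: X+X+ × X-Y
Offspring: 2 X+X-, 2 X+Y
Probability of a carrier female: 2/4 = 1/2
Expected count = 1/2 × 52 = 26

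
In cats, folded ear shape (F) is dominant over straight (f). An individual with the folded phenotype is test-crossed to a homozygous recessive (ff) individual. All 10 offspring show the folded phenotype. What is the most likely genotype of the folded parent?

Test cross: ? × ff
All offspring are folded.
If the unknown parent were heterozygous (Ff), about half of 10 offspring would be straight; none are. The unknown parent is most likely homozygous dominant (FF).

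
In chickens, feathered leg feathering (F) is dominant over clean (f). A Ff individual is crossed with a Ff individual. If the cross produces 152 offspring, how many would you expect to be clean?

Punnett square for Ff × Ff:
Offspring genotypes: 1 FF, 2 Ff, 1 ff
feathered: 3, clean: 1
clean: 1 out of 4 → fraction 1/4
Expected count = 1/4 × 152 = 38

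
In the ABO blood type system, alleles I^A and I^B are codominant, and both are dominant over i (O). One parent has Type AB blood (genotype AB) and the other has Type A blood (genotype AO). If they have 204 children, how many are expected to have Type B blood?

Cross: AB × AO
Possible offspring genotypes: 1 AA, 1 AO, 1 AB, 1 BO
Blood type counts: 2 Type A, 1 Type AB, 1 Type B
Probability of Type B: 1/4
Expected count = 1/4 × 204 = 51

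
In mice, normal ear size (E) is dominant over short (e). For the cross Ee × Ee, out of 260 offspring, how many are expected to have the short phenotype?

Punnett square for Ee × Ee:
Offspring genotypes: 1 EE, 2 Ee, 1 ee
Total offspring: 4
Count with target: 1
Probability: 1/4
Expected count = 1/4 × 260 = 65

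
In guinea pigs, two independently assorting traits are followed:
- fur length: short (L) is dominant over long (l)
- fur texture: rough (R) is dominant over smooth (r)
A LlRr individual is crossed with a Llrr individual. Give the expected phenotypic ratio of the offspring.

Dihybrid cross LlRr × Llrr — consider each gene separately:
fur length: Ll × Ll → 1 LL, 2 Ll, 1 ll → 3 L_ : 1 ll (out of 4)
fur texture: Rr × rr → 2 Rr, 2 rr → 2 R_ : 2 rr (out of 4)
Combine (counts out of 4 × 4 = 16): short/rough (L_R_) = 3×2 = 6; short/smooth (L_rr) = 3×2 = 6; long/rough (llR_) = 1×2 = 2; long/smooth (llrr) = 1×2 = 2
Phenotype counts (out of 16): 6 short/rough, 6 short/smooth, 2 long/rough, 2 long/smooth
Ratio: 3 short/rough : 3 short/smooth : 1 long/rough : 1 long/smooth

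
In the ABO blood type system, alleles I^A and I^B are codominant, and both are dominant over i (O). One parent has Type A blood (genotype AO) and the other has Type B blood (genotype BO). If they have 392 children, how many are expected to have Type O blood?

Cross: AO × BO
Possible offspring genotypes: 1 AB, 1 AO, 1 BO, 1 OO
Blood type counts: 1 Type AB, 1 Type A, 1 Type B, 1 Type O
Probability of Type O: 1/4
Expected count = 1/4 × 392 = 98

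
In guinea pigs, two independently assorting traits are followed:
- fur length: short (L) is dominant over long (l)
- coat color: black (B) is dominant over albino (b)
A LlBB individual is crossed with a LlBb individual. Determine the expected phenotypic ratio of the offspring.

Dihybrid cross LlBB × LlBb — consider each gene separately:
fur length: Ll × Ll → 1 LL, 2 Ll, 1 ll → 3 L_ : 1 ll (out of 4)
coat color: BB × Bb → 2 BB, 2 Bb → 4 B_ (out of 4)
Combine (counts out of 4 × 4 = 16): short/black (L_B_) = 3×4 = 12; long/black (llB_) = 1×4 = 4
Phenotype counts (out of 16): 12 short/black, 4 long/black
Ratio: 3 short/black : 1 long/black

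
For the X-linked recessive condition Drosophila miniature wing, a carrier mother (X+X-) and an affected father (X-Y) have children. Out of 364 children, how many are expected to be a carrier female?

Cross: X+X- × X-Y
Offspring: 1 X+X-, 1 X+Y, 1 X-X-, 1 X-Y
Probability of a carrier female: 1/4
Expected count = 1/4 × 364 = 91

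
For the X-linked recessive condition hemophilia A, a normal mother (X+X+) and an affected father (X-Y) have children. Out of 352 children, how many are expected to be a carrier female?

Cross: X+X+ × X-Y
Offspring: 2 X+X-, 2 X+Y
Probability of a carrier female: 2/4 = 1/2
Expected count = 1/2 × 352 = 176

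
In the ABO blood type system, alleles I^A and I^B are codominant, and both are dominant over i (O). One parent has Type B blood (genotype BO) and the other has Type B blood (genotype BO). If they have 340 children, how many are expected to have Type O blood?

Cross: BO × BO
Possible offspring genotypes: 1 BB, 2 BO, 1 OO
Blood type counts: 3 Type B, 1 Type O
Probability of Type O: 1/4
Expected count = 1/4 × 340 = 85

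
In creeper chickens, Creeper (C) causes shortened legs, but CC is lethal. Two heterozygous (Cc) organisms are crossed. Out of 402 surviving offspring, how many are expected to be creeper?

Cross: Cc × Cc
Punnett square offspring (before lethality): 1 CC, 2 Cc, 1 cc
The CC genotype is lethal (embryos die); surviving offspring: 2 Cc, 1 cc
creeper: 2 out of 3 → fraction 2/3
Expected count = 2/3 × 402 = 268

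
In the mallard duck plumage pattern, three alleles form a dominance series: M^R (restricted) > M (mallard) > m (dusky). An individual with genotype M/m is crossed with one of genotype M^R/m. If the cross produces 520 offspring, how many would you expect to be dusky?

Cross: M/m × M^R/m
Allele dominance: M^R > M > m
Offspring genotypes: 1 M^R/M, 1 M/m, 1 M^R/m, 1 m/m
Phenotype counts: 2 restricted, 1 mallard, 1 dusky
dusky: 1 out of 4 → fraction 1/4
Expected count = 1/4 × 520 = 130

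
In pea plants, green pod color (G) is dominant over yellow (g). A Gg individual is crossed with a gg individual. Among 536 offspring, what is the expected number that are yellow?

Punnett square for Gg × gg:
Offspring genotypes: 2 Gg, 2 gg
green: 2, yellow: 2
yellow: 2 out of 4 → fraction 1/2
Expected count = 1/2 × 536 = 268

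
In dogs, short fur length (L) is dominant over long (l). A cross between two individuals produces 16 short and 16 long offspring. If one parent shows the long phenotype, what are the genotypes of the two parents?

Observed offspring: 16 short, 16 long
The observed ratio simplifies to 1:1. One parent shows long, so its genotype must be ll. A 1:1 offspring split requires the other parent to be heterozygous (Ll).
Parent genotypes: ll × Ll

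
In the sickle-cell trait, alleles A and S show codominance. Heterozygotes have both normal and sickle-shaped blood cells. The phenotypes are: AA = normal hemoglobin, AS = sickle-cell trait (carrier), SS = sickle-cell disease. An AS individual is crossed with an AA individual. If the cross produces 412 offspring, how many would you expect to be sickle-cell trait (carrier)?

Punnett square for AS × AA:
Offspring genotypes: 2 AA, 2 AS
Phenotype counts: 2 normal hemoglobin, 2 sickle-cell trait (carrier)
sickle-cell trait (carrier): 2 out of 4 → fraction 1/2
Expected count = 1/2 × 412 = 206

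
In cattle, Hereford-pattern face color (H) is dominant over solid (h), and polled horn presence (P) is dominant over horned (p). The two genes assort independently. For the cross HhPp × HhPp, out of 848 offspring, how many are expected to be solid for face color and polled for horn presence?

Dihybrid cross HhPp × HhPp — consider each gene separately:
face color: Hh × Hh → 1 HH, 2 Hh, 1 hh → 3 H_ : 1 hh (out of 4)
horn presence: Pp × Pp → 1 PP, 2 Pp, 1 pp → 3 P_ : 1 pp (out of 4)
Looking for: solid (hh) and polled (P_)
P(solid) = 1/4, P(polled) = 3/4
P(both) = 1/4 × 3/4 = 3/16
Expected count = 3/16 × 848 = 159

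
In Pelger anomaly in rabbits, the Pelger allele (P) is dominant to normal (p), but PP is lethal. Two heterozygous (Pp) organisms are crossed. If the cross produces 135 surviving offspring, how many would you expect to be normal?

Cross: Pp × Pp
Punnett square offspring (before lethality): 1 PP, 2 Pp, 1 pp
The PP genotype is lethal (embryos die); surviving offspring: 2 Pp, 1 pp
normal: 1 out of 3 → fraction 1/3
Expected count = 1/3 × 135 = 45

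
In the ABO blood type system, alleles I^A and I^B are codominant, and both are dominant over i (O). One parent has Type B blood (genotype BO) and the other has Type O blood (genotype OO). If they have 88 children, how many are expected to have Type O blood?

Cross: BO × OO
Possible offspring genotypes: 2 BO, 2 OO
Blood type counts: 2 Type B, 2 Type O
Probability of Type O: 2/4 = 1/2
Expected count = 1/2 × 88 = 44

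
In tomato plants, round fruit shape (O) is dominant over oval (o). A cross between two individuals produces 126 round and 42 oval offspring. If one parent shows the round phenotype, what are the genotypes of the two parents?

Observed offspring: 126 round, 42 oval
The observed ratio simplifies to 3:1. Oval (oo) offspring appear, so each parent must contribute one o allele. The parent stated to show round carries O, so it is Oo. The other parent is then either Oo or oo: Oo × oo would give a 1:1 split, whereas Oo × Oo gives 3:1 — matching the data. So both parents are heterozygous (Oo × Oo).
Parent genotypes: Oo × Oo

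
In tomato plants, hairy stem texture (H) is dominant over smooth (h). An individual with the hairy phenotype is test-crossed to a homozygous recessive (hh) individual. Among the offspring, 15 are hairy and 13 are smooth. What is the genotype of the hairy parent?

Test cross: ? × hh
Offspring: 15 hairy, 13 smooth — approximately 1:1.
A 1:1 ratio in a test cross indicates the unknown parent is heterozygous (Hh).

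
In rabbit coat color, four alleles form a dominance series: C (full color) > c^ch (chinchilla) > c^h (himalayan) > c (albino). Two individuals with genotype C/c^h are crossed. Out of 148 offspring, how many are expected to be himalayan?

Cross: C/c^h × C/c^h
Allele dominance: C > c^ch > c^h > c
Offspring genotypes: 1 C/C, 2 C/c^h, 1 c^h/c^h
Phenotype counts: 3 full color, 1 himalayan
himalayan: 1 out of 4 → fraction 1/4
Expected count = 1/4 × 148 = 37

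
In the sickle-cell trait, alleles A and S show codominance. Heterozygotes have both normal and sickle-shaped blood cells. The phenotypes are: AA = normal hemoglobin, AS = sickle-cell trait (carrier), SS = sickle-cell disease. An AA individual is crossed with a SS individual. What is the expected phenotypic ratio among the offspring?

Punnett square for AA × SS:
Offspring genotypes: 4 AS
Phenotype counts: 4 sickle-cell trait (carrier)
Ratio: all sickle-cell trait (carrier)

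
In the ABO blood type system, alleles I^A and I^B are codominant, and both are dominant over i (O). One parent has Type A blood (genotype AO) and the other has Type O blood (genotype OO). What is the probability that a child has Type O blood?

Cross: AO × OO
Possible offspring genotypes: 2 AO, 2 OO
Blood type counts: 2 Type A, 2 Type O
Probability of Type O: 2/4 = 1/2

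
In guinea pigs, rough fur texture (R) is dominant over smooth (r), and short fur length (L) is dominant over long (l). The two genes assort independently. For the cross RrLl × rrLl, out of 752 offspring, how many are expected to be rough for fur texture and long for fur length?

Dihybrid cross RrLl × rrLl — consider each gene separately:
fur texture: Rr × rr → 2 Rr, 2 rr → 2 R_ : 2 rr (out of 4)
fur length: Ll × Ll → 1 LL, 2 Ll, 1 ll → 3 L_ : 1 ll (out of 4)
Looking for: rough (R_) and long (ll)
P(rough) = 2/4, P(long) = 1/4
P(both) = 2/4 × 1/4 = 2/16 = 1/8
Expected count = 1/8 × 752 = 94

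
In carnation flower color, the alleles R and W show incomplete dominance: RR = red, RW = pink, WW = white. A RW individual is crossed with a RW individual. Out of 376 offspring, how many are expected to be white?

Punnett square for RW × RW:
Offspring genotypes: 1 RR, 2 RW, 1 WW
Phenotype counts: 1 red, 2 pink, 1 white
white: 1 out of 4 → fraction 1/4
Expected count = 1/4 × 376 = 94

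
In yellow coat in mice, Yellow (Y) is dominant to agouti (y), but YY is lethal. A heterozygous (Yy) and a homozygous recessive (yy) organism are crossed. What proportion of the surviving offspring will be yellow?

Cross: Yy × yy
Punnett square offspring (before lethality): 2 Yy, 2 yy
No YY offspring are produced in this cross.
yellow: 2 out of 4
Probability: 2/4 = 1/2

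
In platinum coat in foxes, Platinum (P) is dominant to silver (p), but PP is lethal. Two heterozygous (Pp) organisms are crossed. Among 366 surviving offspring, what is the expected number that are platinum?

Cross: Pp × Pp
Punnett square offspring (before lethality): 1 PP, 2 Pp, 1 pp
The PP genotype is lethal (embryos die); surviving offspring: 2 Pp, 1 pp
platinum: 2 out of 3 → fraction 2/3
Expected count = 2/3 × 366 = 244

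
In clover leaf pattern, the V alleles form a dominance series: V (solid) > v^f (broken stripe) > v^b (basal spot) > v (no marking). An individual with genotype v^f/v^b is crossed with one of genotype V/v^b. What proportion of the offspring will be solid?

Cross: v^f/v^b × V/v^b
Allele dominance: V > v^f > v^b > v
Offspring genotypes: 1 V/v^f, 1 v^f/v^b, 1 V/v^b, 1 v^b/v^b
Phenotype counts: 2 solid, 1 broken stripe, 1 basal spot
solid: 2 out of 4
Probability: 2/4 = 1/2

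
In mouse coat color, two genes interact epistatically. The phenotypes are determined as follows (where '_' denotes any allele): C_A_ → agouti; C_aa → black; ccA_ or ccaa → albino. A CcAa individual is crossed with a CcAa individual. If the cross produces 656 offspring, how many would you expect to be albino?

Cross: CcAa × CcAa — consider each gene separately:
C gene: Cc × Cc → 1 CC, 2 Cc, 1 cc → 3 C_ : 1 cc (out of 4)
A gene: Aa × Aa → 1 AA, 2 Aa, 1 aa → 3 A_ : 1 aa (out of 4)
Genotype classes (out of 4 × 4 = 16): C_A_ = 3×3 = 9; C_aa = 3×1 = 3; ccA_ = 1×3 = 3; ccaa = 1×1 = 1
Apply the phenotype rules: C_A_ (9) → agouti; C_aa (3) → black; ccA_ (3) + ccaa (1) → albino
Phenotype counts (out of 16): 9 agouti, 3 black, 4 albino
albino: 4 out of 16 → fraction 1/4
Expected count = 1/4 × 656 = 164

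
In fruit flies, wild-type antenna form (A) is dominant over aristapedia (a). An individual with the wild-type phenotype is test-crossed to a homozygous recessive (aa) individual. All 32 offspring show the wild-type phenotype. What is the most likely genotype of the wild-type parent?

Test cross: ? × aa
All offspring are wild-type.
If the unknown parent were heterozygous (Aa), about half of 32 offspring would be aristapedia; none are. The unknown parent is most likely homozygous dominant (AA).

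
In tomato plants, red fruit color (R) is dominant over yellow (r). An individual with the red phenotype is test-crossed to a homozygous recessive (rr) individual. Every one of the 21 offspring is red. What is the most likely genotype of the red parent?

Test cross: ? × rr
All offspring are red.
If the unknown parent were heterozygous (Rr), about half of 21 offspring would be yellow; none are. The unknown parent is most likely homozygous dominant (RR).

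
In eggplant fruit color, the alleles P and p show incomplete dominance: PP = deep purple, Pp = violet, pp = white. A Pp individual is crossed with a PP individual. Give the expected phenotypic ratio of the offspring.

Punnett square for Pp × PP:
Offspring genotypes: 2 PP, 2 Pp
Phenotype counts: 2 deep purple, 2 violet
Ratio: 1 deep purple : 1 violet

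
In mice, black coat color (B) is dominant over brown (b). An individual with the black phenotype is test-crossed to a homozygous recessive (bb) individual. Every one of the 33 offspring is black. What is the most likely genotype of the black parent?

Test cross: ? × bb
All offspring are black.
If the unknown parent were heterozygous (Bb), about half of 33 offspring would be brown; none are. The unknown parent is most likely homozygous dominant (BB).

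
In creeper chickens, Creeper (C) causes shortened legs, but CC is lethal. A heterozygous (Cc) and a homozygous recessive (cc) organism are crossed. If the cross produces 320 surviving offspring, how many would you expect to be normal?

Cross: Cc × cc
Punnett square offspring (before lethality): 2 Cc, 2 cc
No CC offspring are produced in this cross.
normal: 2 out of 4 → fraction 1/2
Expected count = 1/2 × 320 = 160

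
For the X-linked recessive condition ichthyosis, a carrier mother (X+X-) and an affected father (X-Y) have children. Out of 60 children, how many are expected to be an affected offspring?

Cross: X+X- × X-Y
Offspring: 1 X+X-, 1 X+Y, 1 X-X-, 1 X-Y
Probability of an affected offspring: 2/4 = 1/2
Expected count = 1/2 × 60 = 30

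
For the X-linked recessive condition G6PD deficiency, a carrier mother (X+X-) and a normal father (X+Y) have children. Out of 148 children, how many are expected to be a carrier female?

Cross: X+X- × X+Y
Offspring: 1 X+X+, 1 X+Y, 1 X+X-, 1 X-Y
Probability of a carrier female: 1/4
Expected count = 1/4 × 148 = 37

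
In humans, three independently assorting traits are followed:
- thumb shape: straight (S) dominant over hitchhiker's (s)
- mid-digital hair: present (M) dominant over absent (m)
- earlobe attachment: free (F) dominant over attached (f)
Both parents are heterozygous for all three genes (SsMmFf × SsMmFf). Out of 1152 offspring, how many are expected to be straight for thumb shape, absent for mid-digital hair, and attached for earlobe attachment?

Trihybrid cross: SsMmFf × SsMmFf
Each trait segregates independently with a 3:1 phenotypic ratio, so each gene contributes 3/4 (dominant) or 1/4 (recessive).
Target: straight (thumb shape), absent (mid-digital hair), attached (earlobe attachment)
Probability = product of independent per-trait probabilities
= 3/4 × 1/4 × 1/4 = 3/64
Expected count = 3/64 × 1152 = 54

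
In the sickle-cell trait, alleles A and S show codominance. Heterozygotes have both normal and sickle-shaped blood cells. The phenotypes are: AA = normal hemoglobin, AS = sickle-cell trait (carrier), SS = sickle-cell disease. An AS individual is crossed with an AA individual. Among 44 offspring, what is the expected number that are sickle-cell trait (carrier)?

Punnett square for AS × AA:
Offspring genotypes: 2 AA, 2 AS
Phenotype counts: 2 normal hemoglobin, 2 sickle-cell trait (carrier)
sickle-cell trait (carrier): 2 out of 4 → fraction 1/2
Expected count = 1/2 × 44 = 22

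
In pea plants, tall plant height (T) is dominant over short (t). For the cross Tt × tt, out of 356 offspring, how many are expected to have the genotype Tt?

Punnett square for Tt × tt:
Offspring genotypes: 2 Tt, 2 tt
Total offspring: 4
Count with target: 2
Probability: 2/4 = 1/2
Expected count = 1/2 × 356 = 178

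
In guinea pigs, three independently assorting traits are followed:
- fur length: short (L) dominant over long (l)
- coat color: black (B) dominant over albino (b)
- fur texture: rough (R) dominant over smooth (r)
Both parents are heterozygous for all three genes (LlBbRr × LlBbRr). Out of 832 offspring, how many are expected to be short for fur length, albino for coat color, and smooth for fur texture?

Trihybrid cross: LlBbRr × LlBbRr
Each trait segregates independently with a 3:1 phenotypic ratio, so each gene contributes 3/4 (dominant) or 1/4 (recessive).
Target: short (fur length), albino (coat color), smooth (fur texture)
Probability = product of independent per-trait probabilities
= 3/4 × 1/4 × 1/4 = 3/64
Expected count = 3/64 × 832 = 39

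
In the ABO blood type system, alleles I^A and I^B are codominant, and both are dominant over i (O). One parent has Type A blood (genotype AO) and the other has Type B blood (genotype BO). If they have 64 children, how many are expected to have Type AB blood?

Cross: AO × BO
Possible offspring genotypes: 1 AB, 1 AO, 1 BO, 1 OO
Blood type counts: 1 Type AB, 1 Type A, 1 Type B, 1 Type O
Probability of Type AB: 1/4
Expected count = 1/4 × 64 = 16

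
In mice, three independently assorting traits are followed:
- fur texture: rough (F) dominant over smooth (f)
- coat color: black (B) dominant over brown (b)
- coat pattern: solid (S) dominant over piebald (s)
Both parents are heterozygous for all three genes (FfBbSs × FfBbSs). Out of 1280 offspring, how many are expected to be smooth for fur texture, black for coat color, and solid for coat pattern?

Trihybrid cross: FfBbSs × FfBbSs
Each trait segregates independently with a 3:1 phenotypic ratio, so each gene contributes 3/4 (dominant) or 1/4 (recessive).
Target: smooth (fur texture), black (coat color), solid (coat pattern)
Probability = product of independent per-trait probabilities
= 1/4 × 3/4 × 3/4 = 9/64
Expected count = 9/64 × 1280 = 180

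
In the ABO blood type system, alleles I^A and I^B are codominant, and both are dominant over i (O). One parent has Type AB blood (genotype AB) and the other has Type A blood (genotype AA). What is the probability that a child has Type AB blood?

Cross: AB × AA
Possible offspring genotypes: 2 AA, 2 AB
Blood type counts: 2 Type A, 2 Type AB
Probability of Type AB: 2/4 = 1/2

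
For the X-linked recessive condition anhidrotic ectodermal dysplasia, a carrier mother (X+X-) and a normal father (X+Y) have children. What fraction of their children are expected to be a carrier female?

Cross: X+X- × X+Y
Offspring: 1 X+X+, 1 X+Y, 1 X+X-, 1 X-Y
Probability of a carrier female: 1/4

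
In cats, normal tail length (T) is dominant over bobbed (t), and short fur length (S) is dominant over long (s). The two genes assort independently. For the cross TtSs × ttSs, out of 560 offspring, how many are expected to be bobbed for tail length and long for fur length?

Dihybrid cross TtSs × ttSs — consider each gene separately:
tail length: Tt × tt → 2 Tt, 2 tt → 2 T_ : 2 tt (out of 4)
fur length: Ss × Ss → 1 SS, 2 Ss, 1 ss → 3 S_ : 1 ss (out of 4)
Looking for: bobbed (tt) and long (ss)
P(bobbed) = 2/4, P(long) = 1/4
P(both) = 2/4 × 1/4 = 2/16 = 1/8
Expected count = 1/8 × 560 = 70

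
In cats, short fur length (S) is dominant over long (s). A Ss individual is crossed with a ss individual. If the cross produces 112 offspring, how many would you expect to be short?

Punnett square for Ss × ss:
Offspring genotypes: 2 Ss, 2 ss
short: 2, long: 2
short: 2 out of 4 → fraction 1/2
Expected count = 1/2 × 112 = 56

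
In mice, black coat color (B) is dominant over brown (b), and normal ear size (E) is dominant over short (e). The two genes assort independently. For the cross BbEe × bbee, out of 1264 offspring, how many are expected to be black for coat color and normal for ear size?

Dihybrid cross BbEe × bbee — consider each gene separately:
coat color: Bb × bb → 2 Bb, 2 bb → 2 B_ : 2 bb (out of 4)
ear size: Ee × ee → 2 Ee, 2 ee → 2 E_ : 2 ee (out of 4)
Looking for: black (B_) and normal (E_)
P(black) = 2/4, P(normal) = 2/4
P(both) = 2/4 × 2/4 = 4/16 = 1/4
Expected count = 1/4 × 1264 = 316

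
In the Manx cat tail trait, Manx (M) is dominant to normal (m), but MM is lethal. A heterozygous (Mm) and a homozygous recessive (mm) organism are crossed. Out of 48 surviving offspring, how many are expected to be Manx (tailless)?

Cross: Mm × mm
Punnett square offspring (before lethality): 2 Mm, 2 mm
No MM offspring are produced in this cross.
Manx (tailless): 2 out of 4 → fraction 1/2
Expected count = 1/2 × 48 = 24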